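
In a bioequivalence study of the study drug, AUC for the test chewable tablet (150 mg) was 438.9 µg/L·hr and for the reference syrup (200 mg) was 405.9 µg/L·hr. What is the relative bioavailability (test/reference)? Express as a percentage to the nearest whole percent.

F_rel = 144%

F_rel = (AUC_test/D_test) / (AUC_ref/D_ref)
      = (438.9/150) / (405.9/200)
      = 2.926 / 2.0295 = 1.4417 = 144.17%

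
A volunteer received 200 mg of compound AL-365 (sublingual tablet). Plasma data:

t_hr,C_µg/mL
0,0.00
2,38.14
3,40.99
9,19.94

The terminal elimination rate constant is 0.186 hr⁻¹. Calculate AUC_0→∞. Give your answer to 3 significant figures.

Trapezoidal AUC_0→9:
  [0→2]: (0.00+38.14)/2 × 2 = 38.14
  [2→3]: (38.14+40.99)/2 × 1 = 39.565
  [3→9]: (40.99+19.94)/2 × 6 = 182.79
  Sum = 260.495 µg/mL·hr
Extrapolated tail: C_last / k_e = 19.94 / 0.186 = 107.204
AUC_0→∞ = 260.495 + 107.204 = 367.699 µg/mL·hr

AUC = 368 µg/mL·hr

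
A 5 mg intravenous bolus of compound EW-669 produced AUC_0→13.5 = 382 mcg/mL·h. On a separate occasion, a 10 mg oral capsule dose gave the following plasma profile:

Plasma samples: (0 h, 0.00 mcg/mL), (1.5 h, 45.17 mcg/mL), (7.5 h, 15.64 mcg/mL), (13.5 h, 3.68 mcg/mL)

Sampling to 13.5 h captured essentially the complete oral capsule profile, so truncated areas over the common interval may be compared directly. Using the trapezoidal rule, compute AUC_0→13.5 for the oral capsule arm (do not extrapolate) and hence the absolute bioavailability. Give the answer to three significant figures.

Trapezoidal AUC_0→13.5 (oral capsule):
  [0→1.5]: (0.00+45.17)/2 × 1.5 = 33.8775
  [1.5→7.5]: (45.17+15.64)/2 × 6 = 182.43
  [7.5→13.5]: (15.64+3.68)/2 × 6 = 57.96
  Sum = 274.2675 mcg/mL·h
F = (AUC_ev/D_ev)/(AUC_iv/D_iv) = (274.2675/10)/(382/5) = 27.42675/76.4 = 0.3590

F = 0.359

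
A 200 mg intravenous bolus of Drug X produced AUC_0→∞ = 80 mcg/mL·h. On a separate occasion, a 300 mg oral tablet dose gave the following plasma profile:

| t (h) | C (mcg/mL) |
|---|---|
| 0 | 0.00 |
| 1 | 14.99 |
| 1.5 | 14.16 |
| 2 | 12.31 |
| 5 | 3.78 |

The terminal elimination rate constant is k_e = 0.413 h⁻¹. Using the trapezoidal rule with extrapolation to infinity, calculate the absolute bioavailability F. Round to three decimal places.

Trapezoidal AUC_0→5 (oral tablet):
  [0→1]: (0.00+14.99)/2 × 1 = 7.495
  [1→1.5]: (14.99+14.16)/2 × 0.5 = 7.2875
  [1.5→2]: (14.16+12.31)/2 × 0.5 = 6.6175
  [2→5]: (12.31+3.78)/2 × 3 = 24.135
  Sum = 45.535 mcg/mL·h
Tail: C_last/k_e = 3.78/0.413 = 9.153
AUC_0→∞ (oral tablet) = 45.535 + 9.153 = 54.688 mcg/mL·h
F = (AUC_ev/D_ev)/(AUC_iv/D_iv) = (54.688/300)/(80/200) = 0.182293/0.4 = 0.4557

F = 0.456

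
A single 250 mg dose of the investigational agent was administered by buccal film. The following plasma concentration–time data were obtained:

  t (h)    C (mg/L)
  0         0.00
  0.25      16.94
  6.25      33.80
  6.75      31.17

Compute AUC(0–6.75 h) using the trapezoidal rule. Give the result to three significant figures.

AUC = 171 mg/L·h

Trapezoidal AUC_0→6.75:
  [0→0.25]: (0.00+16.94)/2 × 0.25 = 2.1175
  [0.25→6.25]: (16.94+33.80)/2 × 6 = 152.22
  [6.25→6.75]: (33.80+31.17)/2 × 0.5 = 16.2425
  Sum = 170.58 mg/L·h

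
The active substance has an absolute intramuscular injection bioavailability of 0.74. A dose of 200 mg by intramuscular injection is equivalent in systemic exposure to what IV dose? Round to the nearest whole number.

D_iv = 148 mg

Systemic exposure from an extravascular dose = F × D_ev, so the equivalent IV dose is F × D_ev.
D_iv = F × D_ev = 0.74 × 200 = 148 mg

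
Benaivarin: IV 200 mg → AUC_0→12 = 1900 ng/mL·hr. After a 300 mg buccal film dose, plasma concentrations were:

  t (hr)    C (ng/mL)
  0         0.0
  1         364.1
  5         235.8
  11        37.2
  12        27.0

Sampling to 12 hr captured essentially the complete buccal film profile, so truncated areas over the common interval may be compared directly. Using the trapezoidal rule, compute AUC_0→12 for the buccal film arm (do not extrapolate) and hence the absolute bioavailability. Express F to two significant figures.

F = 0.78

Trapezoidal AUC_0→12 (buccal film):
  [0→1]: (0.0+364.1)/2 × 1 = 182.05
  [1→5]: (364.1+235.8)/2 × 4 = 1199.8
  [5→11]: (235.8+37.2)/2 × 6 = 819.0
  [11→12]: (37.2+27.0)/2 × 1 = 32.1
  Sum = 2232.95 ng/mL·hr
F = (AUC_ev/D_ev)/(AUC_iv/D_iv) = (2232.95/300)/(1900/200) = 7.44317/9.5 = 0.7835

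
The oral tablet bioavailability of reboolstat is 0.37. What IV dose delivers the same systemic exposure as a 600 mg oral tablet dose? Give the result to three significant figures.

D_iv = 222 mg

Systemic exposure from an extravascular dose = F × D_ev, so the equivalent IV dose is F × D_ev.
D_iv = F × D_ev = 0.37 × 600 = 222 mg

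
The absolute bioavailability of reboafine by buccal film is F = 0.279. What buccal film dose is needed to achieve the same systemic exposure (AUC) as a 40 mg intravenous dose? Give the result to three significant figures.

For equal systemic exposure: F × D_ev = D_iv
D_ev = D_iv / F = 40 / 0.279 = 143.369 mg

D_buccal = 143 mg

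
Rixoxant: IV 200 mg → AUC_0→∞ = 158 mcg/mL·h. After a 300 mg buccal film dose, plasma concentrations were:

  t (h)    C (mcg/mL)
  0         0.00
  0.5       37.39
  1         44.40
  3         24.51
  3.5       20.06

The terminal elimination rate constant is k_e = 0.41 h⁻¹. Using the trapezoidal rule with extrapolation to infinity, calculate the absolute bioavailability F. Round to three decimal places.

F = 0.670

Trapezoidal AUC_0→3.5 (buccal film):
  [0→0.5]: (0.00+37.39)/2 × 0.5 = 9.3475
  [0.5→1]: (37.39+44.40)/2 × 0.5 = 20.4475
  [1→3]: (44.40+24.51)/2 × 2 = 68.91
  [3→3.5]: (24.51+20.06)/2 × 0.5 = 11.1425
  Sum = 109.8475 mcg/mL·h
Tail: C_last/k_e = 20.06/0.41 = 48.927
AUC_0→∞ (buccal film) = 109.8475 + 48.927 = 158.7745 mcg/mL·h
F = (AUC_ev/D_ev)/(AUC_iv/D_iv) = (158.7745/300)/(158/200) = 0.529248/0.79 = 0.6699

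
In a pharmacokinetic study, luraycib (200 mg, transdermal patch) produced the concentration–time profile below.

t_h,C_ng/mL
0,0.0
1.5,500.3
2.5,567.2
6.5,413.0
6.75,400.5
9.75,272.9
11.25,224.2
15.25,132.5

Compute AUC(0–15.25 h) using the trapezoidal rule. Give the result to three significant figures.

Trapezoidal AUC_0→15.25:
  [0→1.5]: (0.0+500.3)/2 × 1.5 = 375.225
  [1.5→2.5]: (500.3+567.2)/2 × 1 = 533.75
  [2.5→6.5]: (567.2+413.0)/2 × 4 = 1960.4
  [6.5→6.75]: (413.0+400.5)/2 × 0.25 = 101.6875
  [6.75→9.75]: (400.5+272.9)/2 × 3 = 1010.1
  [9.75→11.25]: (272.9+224.2)/2 × 1.5 = 372.825
  [11.25→15.25]: (224.2+132.5)/2 × 4 = 713.4
  Sum = 5067.3875 ng/mL·h

AUC = 5070 ng/mL·h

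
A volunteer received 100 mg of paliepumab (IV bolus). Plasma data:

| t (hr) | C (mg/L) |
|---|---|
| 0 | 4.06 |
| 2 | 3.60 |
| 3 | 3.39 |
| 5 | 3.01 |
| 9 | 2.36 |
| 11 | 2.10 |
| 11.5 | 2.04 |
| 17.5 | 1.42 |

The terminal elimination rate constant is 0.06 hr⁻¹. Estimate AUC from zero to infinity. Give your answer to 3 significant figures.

AUC = 67.8 mg/L·hr

Trapezoidal AUC_0→17.5:
  [0→2]: (4.06+3.60)/2 × 2 = 7.66
  [2→3]: (3.60+3.39)/2 × 1 = 3.495
  [3→5]: (3.39+3.01)/2 × 2 = 6.4
  [5→9]: (3.01+2.36)/2 × 4 = 10.74
  [9→11]: (2.36+2.10)/2 × 2 = 4.46
  [11→11.5]: (2.10+2.04)/2 × 0.5 = 1.035
  [11.5→17.5]: (2.04+1.42)/2 × 6 = 10.38
  Sum = 44.17 mg/L·hr
Extrapolated tail: C_last / k_e = 1.42 / 0.06 = 23.667
AUC_0→∞ = 44.17 + 23.667 = 67.837 mg/L·hr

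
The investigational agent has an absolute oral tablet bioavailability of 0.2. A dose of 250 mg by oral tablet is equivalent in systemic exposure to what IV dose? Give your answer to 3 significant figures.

Systemic exposure from an extravascular dose = F × D_ev, so the equivalent IV dose is F × D_ev.
D_iv = F × D_ev = 0.2 × 250 = 50 mg

D_iv = 50.0 mg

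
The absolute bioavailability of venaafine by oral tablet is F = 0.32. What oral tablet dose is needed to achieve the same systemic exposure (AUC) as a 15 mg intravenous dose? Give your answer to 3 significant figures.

D_oral = 46.9 mg

For equal systemic exposure: F × D_ev = D_iv
D_ev = D_iv / F = 15 / 0.32 = 46.875 mg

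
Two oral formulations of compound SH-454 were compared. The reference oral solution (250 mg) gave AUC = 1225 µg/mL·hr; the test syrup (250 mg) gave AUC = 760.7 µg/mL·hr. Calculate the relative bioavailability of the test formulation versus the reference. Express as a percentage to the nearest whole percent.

F_rel = 62%

F_rel = (AUC_test/D_test) / (AUC_ref/D_ref)
      = (760.7/250) / (1225/250)
      = 3.0428 / 4.9 = 0.6210 = 62.10%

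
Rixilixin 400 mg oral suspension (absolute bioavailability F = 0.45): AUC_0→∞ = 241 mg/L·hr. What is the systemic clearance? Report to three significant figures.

CL = 0.747 L/hr

CL = F × Dose / AUC_0→∞
   = 0.45 × 400 / 241 = 0.746888 L/hr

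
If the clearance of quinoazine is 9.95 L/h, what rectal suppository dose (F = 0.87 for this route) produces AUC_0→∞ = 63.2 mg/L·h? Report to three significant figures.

Dose = 723 mg

Dose = CL × AUC_0→∞ / F
     = 9.95 × 63.2 / 0.87 = 722.805 mg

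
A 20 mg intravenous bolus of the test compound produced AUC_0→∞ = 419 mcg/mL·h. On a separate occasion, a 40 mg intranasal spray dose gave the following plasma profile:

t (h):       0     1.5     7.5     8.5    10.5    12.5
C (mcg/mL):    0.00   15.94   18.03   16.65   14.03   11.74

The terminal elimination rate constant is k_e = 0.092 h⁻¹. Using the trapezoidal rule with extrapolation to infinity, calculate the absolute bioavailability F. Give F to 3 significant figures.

Trapezoidal AUC_0→12.5 (intranasal spray):
  [0→1.5]: (0.00+15.94)/2 × 1.5 = 11.955
  [1.5→7.5]: (15.94+18.03)/2 × 6 = 101.91
  [7.5→8.5]: (18.03+16.65)/2 × 1 = 17.34
  [8.5→10.5]: (16.65+14.03)/2 × 2 = 30.68
  [10.5→12.5]: (14.03+11.74)/2 × 2 = 25.77
  Sum = 187.655 mcg/mL·h
Tail: C_last/k_e = 11.74/0.092 = 127.609
AUC_0→∞ (intranasal spray) = 187.655 + 127.609 = 315.264 mcg/mL·h
F = (AUC_ev/D_ev)/(AUC_iv/D_iv) = (315.264/40)/(419/20) = 7.8816/20.95 = 0.3762

F = 0.376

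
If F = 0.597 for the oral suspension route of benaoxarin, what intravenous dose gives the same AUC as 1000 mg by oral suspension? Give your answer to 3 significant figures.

Systemic exposure from an extravascular dose = F × D_ev, so the equivalent IV dose is F × D_ev.
D_iv = F × D_ev = 0.597 × 1000 = 597 mg

D_iv = 597 mg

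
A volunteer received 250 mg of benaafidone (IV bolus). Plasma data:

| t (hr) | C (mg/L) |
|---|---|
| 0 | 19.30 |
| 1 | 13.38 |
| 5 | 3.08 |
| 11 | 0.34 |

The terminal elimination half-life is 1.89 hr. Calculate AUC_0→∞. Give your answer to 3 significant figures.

Trapezoidal AUC_0→11:
  [0→1]: (19.30+13.38)/2 × 1 = 16.34
  [1→5]: (13.38+3.08)/2 × 4 = 32.92
  [5→11]: (3.08+0.34)/2 × 6 = 10.26
  Sum = 59.52 mg/L·hr
k_e = ln2 / t½ = 0.693147 / 1.89 = 0.3667 hr^-1
Extrapolated tail: C_last / k_e = 0.34 / 0.3667 = 0.927
AUC_0→∞ = 59.52 + 0.927 = 60.447 mg/L·hr

AUC = 60.4 mg/L·hr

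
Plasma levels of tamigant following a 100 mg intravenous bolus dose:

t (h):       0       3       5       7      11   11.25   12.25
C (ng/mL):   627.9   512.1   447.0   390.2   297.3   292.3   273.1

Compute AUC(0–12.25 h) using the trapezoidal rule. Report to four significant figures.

AUC = 5238 ng/mL·h

Trapezoidal AUC_0→12.25:
  [0→3]: (627.9+512.1)/2 × 3 = 1710.0
  [3→5]: (512.1+447.0)/2 × 2 = 959.1
  [5→7]: (447.0+390.2)/2 × 2 = 837.2
  [7→11]: (390.2+297.3)/2 × 4 = 1375.0
  [11→11.25]: (297.3+292.3)/2 × 0.25 = 73.7
  [11.25→12.25]: (292.3+273.1)/2 × 1 = 282.7
  Sum = 5237.7 ng/mL·h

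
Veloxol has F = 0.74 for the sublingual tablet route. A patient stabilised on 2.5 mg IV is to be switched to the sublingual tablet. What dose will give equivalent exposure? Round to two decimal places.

D_sublingual = 3.38 mg

For equal systemic exposure: F × D_ev = D_iv
D_ev = D_iv / F = 2.5 / 0.74 = 3.37838 mg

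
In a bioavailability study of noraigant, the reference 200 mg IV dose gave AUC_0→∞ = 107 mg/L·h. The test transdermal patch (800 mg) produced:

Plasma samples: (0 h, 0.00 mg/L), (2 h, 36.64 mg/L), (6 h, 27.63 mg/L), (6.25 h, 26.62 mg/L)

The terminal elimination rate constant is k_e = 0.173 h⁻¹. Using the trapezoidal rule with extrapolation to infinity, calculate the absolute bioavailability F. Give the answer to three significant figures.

Trapezoidal AUC_0→6.25 (transdermal patch):
  [0→2]: (0.00+36.64)/2 × 2 = 36.64
  [2→6]: (36.64+27.63)/2 × 4 = 128.54
  [6→6.25]: (27.63+26.62)/2 × 0.25 = 6.78125
  Sum = 171.96125 mg/L·h
Tail: C_last/k_e = 26.62/0.173 = 153.873
AUC_0→∞ (transdermal patch) = 171.96125 + 153.873 = 325.83425 mg/L·h
F = (AUC_ev/D_ev)/(AUC_iv/D_iv) = (325.83425/800)/(107/200) = 0.407293/0.535 = 0.7613

F = 0.761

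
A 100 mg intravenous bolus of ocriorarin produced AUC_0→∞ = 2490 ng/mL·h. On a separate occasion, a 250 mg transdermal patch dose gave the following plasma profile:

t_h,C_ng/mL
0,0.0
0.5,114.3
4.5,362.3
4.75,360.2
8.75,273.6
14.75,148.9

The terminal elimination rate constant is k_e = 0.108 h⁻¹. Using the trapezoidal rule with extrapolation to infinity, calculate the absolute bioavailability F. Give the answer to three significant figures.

F = 0.801

Trapezoidal AUC_0→14.75 (transdermal patch):
  [0→0.5]: (0.0+114.3)/2 × 0.5 = 28.575
  [0.5→4.5]: (114.3+362.3)/2 × 4 = 953.2
  [4.5→4.75]: (362.3+360.2)/2 × 0.25 = 90.3125
  [4.75→8.75]: (360.2+273.6)/2 × 4 = 1267.6
  [8.75→14.75]: (273.6+148.9)/2 × 6 = 1267.5
  Sum = 3607.1875 ng/mL·h
Tail: C_last/k_e = 148.9/0.108 = 1378.704
AUC_0→∞ (transdermal patch) = 3607.1875 + 1378.704 = 4985.8915 ng/mL·h
F = (AUC_ev/D_ev)/(AUC_iv/D_iv) = (4985.8915/250)/(2490/100) = 19.943566/24.9 = 0.8009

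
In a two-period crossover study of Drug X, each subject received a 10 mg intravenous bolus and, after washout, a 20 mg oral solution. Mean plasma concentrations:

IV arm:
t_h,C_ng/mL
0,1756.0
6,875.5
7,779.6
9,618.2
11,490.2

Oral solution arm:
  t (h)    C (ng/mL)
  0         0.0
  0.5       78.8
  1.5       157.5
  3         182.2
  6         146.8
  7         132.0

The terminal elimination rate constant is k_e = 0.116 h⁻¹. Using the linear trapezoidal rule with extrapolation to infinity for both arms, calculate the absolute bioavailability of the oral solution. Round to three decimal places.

Trapezoidal AUC_0→11 (IV):
  [0→6]: (1756.0+875.5)/2 × 6 = 7894.5
  [6→7]: (875.5+779.6)/2 × 1 = 827.55
  [7→9]: (779.6+618.2)/2 × 2 = 1397.8
  [9→11]: (618.2+490.2)/2 × 2 = 1108.4
  Sum = 11228.25 ng/mL·h
IV tail: 490.2/0.116 = 4225.862; AUC_iv,0→∞ = 11228.25 + 4225.862 = 15454.112 ng/mL·h
Trapezoidal AUC_0→7 (oral solution):
  [0→0.5]: (0.0+78.8)/2 × 0.5 = 19.7
  [0.5→1.5]: (78.8+157.5)/2 × 1 = 118.15
  [1.5→3]: (157.5+182.2)/2 × 1.5 = 254.775
  [3→6]: (182.2+146.8)/2 × 3 = 493.5
  [6→7]: (146.8+132.0)/2 × 1 = 139.4
  Sum = 1025.525 ng/mL·h
oral solution tail: 132.0/0.116 = 1137.931; AUC_ev,0→∞ = 1025.525 + 1137.931 = 2163.456 ng/mL·h
F = (AUC_ev/D_ev)/(AUC_iv/D_iv) = (2163.456/20)/(15454.112/10) = 108.1728/1545.4112 = 0.0700

F = 0.070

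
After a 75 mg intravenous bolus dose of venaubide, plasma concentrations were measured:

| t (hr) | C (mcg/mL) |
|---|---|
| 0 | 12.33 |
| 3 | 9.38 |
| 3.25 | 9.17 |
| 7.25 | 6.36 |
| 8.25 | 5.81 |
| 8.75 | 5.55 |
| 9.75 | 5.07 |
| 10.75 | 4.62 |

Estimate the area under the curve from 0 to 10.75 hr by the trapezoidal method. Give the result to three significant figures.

AUC = 85.0 mcg/mL·hr

Trapezoidal AUC_0→10.75:
  [0→3]: (12.33+9.38)/2 × 3 = 32.565
  [3→3.25]: (9.38+9.17)/2 × 0.25 = 2.31875
  [3.25→7.25]: (9.17+6.36)/2 × 4 = 31.06
  [7.25→8.25]: (6.36+5.81)/2 × 1 = 6.085
  [8.25→8.75]: (5.81+5.55)/2 × 0.5 = 2.84
  [8.75→9.75]: (5.55+5.07)/2 × 1 = 5.31
  [9.75→10.75]: (5.07+4.62)/2 × 1 = 4.845
  Sum = 85.02375 mcg/mL·hr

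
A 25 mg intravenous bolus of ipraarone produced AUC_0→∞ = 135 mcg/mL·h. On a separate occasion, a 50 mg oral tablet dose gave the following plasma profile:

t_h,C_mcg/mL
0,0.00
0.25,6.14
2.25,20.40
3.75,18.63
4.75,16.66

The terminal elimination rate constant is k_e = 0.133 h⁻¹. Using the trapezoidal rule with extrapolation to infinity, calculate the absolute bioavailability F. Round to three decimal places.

Trapezoidal AUC_0→4.75 (oral tablet):
  [0→0.25]: (0.00+6.14)/2 × 0.25 = 0.7675
  [0.25→2.25]: (6.14+20.40)/2 × 2 = 26.54
  [2.25→3.75]: (20.40+18.63)/2 × 1.5 = 29.2725
  [3.75→4.75]: (18.63+16.66)/2 × 1 = 17.645
  Sum = 74.225 mcg/mL·h
Tail: C_last/k_e = 16.66/0.133 = 125.263
AUC_0→∞ (oral tablet) = 74.225 + 125.263 = 199.488 mcg/mL·h
F = (AUC_ev/D_ev)/(AUC_iv/D_iv) = (199.488/50)/(135/25) = 3.98976/5.4 = 0.7388

F = 0.739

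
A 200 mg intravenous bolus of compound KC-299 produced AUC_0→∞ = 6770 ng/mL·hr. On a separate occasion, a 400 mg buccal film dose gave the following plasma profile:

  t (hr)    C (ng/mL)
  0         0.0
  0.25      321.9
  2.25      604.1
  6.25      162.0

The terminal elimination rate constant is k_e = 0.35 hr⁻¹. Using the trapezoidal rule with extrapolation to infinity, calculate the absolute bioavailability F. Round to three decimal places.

Trapezoidal AUC_0→6.25 (buccal film):
  [0→0.25]: (0.0+321.9)/2 × 0.25 = 40.2375
  [0.25→2.25]: (321.9+604.1)/2 × 2 = 926.0
  [2.25→6.25]: (604.1+162.0)/2 × 4 = 1532.2
  Sum = 2498.4375 ng/mL·hr
Tail: C_last/k_e = 162.0/0.35 = 462.857
AUC_0→∞ (buccal film) = 2498.4375 + 462.857 = 2961.2945 ng/mL·hr
F = (AUC_ev/D_ev)/(AUC_iv/D_iv) = (2961.2945/400)/(6770/200) = 7.40324/33.85 = 0.2187

F = 0.219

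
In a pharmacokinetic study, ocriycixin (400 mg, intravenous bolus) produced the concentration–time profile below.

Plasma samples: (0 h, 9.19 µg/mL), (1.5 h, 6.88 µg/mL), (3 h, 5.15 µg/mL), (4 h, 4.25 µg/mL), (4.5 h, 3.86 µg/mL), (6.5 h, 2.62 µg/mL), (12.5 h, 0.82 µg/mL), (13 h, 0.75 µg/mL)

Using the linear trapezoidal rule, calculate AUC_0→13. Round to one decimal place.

Trapezoidal AUC_0→13:
  [0→1.5]: (9.19+6.88)/2 × 1.5 = 12.0525
  [1.5→3]: (6.88+5.15)/2 × 1.5 = 9.0225
  [3→4]: (5.15+4.25)/2 × 1 = 4.7
  [4→4.5]: (4.25+3.86)/2 × 0.5 = 2.0275
  [4.5→6.5]: (3.86+2.62)/2 × 2 = 6.48
  [6.5→12.5]: (2.62+0.82)/2 × 6 = 10.32
  [12.5→13]: (0.82+0.75)/2 × 0.5 = 0.3925
  Sum = 44.995 µg/mL·h

AUC = 45.0 µg/mL·h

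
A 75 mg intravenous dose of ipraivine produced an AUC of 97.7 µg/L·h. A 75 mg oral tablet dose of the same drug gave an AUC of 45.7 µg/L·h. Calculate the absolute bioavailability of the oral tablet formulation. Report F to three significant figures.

F = 0.468

F = (AUC_ev / D_ev) / (AUC_iv / D_iv)
  = (45.7/75) / (97.7/75)
  = 0.609333 / 1.30267 = 0.4678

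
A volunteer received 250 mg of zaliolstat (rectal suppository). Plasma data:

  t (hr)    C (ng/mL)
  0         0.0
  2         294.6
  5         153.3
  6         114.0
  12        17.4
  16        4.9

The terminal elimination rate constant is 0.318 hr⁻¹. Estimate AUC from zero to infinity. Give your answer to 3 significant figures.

Trapezoidal AUC_0→16:
  [0→2]: (0.0+294.6)/2 × 2 = 294.6
  [2→5]: (294.6+153.3)/2 × 3 = 671.85
  [5→6]: (153.3+114.0)/2 × 1 = 133.65
  [6→12]: (114.0+17.4)/2 × 6 = 394.2
  [12→16]: (17.4+4.9)/2 × 4 = 44.6
  Sum = 1538.9 ng/mL·hr
Extrapolated tail: C_last / k_e = 4.9 / 0.318 = 15.409
AUC_0→∞ = 1538.9 + 15.409 = 1554.309 ng/mL·hr

AUC = 1550 ng/mL·hr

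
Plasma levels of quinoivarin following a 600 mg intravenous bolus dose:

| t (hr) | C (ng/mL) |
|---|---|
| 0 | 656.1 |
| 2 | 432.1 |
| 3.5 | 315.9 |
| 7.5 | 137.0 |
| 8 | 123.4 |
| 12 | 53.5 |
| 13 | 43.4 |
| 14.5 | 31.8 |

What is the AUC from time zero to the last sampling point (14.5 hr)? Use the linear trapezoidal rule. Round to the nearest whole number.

Trapezoidal AUC_0→14.5:
  [0→2]: (656.1+432.1)/2 × 2 = 1088.2
  [2→3.5]: (432.1+315.9)/2 × 1.5 = 561.0
  [3.5→7.5]: (315.9+137.0)/2 × 4 = 905.8
  [7.5→8]: (137.0+123.4)/2 × 0.5 = 65.1
  [8→12]: (123.4+53.5)/2 × 4 = 353.8
  [12→13]: (53.5+43.4)/2 × 1 = 48.45
  [13→14.5]: (43.4+31.8)/2 × 1.5 = 56.4
  Sum = 3078.75 ng/mL·hr

AUC = 3079 ng/mL·hr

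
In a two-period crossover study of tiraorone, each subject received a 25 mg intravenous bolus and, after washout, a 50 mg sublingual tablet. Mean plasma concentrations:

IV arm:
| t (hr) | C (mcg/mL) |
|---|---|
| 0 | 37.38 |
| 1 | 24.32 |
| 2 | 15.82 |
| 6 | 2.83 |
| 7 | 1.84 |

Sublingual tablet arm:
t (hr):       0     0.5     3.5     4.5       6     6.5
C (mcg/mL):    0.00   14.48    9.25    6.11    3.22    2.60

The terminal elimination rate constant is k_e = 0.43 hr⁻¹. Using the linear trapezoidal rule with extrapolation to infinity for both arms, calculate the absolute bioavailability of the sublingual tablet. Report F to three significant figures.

Trapezoidal AUC_0→7 (IV):
  [0→1]: (37.38+24.32)/2 × 1 = 30.85
  [1→2]: (24.32+15.82)/2 × 1 = 20.07
  [2→6]: (15.82+2.83)/2 × 4 = 37.3
  [6→7]: (2.83+1.84)/2 × 1 = 2.335
  Sum = 90.555 mcg/mL·hr
IV tail: 1.84/0.43 = 4.279; AUC_iv,0→∞ = 90.555 + 4.279 = 94.834 mcg/mL·hr
Trapezoidal AUC_0→6.5 (sublingual tablet):
  [0→0.5]: (0.00+14.48)/2 × 0.5 = 3.62
  [0.5→3.5]: (14.48+9.25)/2 × 3 = 35.595
  [3.5→4.5]: (9.25+6.11)/2 × 1 = 7.68
  [4.5→6]: (6.11+3.22)/2 × 1.5 = 6.9975
  [6→6.5]: (3.22+2.60)/2 × 0.5 = 1.455
  Sum = 55.3475 mcg/mL·hr
sublingual tablet tail: 2.60/0.43 = 6.047; AUC_ev,0→∞ = 55.3475 + 6.047 = 61.3945 mcg/mL·hr
F = (AUC_ev/D_ev)/(AUC_iv/D_iv) = (61.3945/50)/(94.834/25) = 1.22789/3.79336 = 0.3237

F = 0.324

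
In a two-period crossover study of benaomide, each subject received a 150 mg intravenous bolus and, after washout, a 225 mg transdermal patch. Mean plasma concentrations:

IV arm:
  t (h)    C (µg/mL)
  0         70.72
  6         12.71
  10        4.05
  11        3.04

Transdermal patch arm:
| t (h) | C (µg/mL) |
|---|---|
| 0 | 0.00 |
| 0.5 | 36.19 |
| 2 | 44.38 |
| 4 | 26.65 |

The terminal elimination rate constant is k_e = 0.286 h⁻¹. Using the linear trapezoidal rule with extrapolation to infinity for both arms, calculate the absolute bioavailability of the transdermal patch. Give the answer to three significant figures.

Trapezoidal AUC_0→11 (IV):
  [0→6]: (70.72+12.71)/2 × 6 = 250.29
  [6→10]: (12.71+4.05)/2 × 4 = 33.52
  [10→11]: (4.05+3.04)/2 × 1 = 3.545
  Sum = 287.355 µg/mL·h
IV tail: 3.04/0.286 = 10.629; AUC_iv,0→∞ = 287.355 + 10.629 = 297.984 µg/mL·h
Trapezoidal AUC_0→4 (transdermal patch):
  [0→0.5]: (0.00+36.19)/2 × 0.5 = 9.0475
  [0.5→2]: (36.19+44.38)/2 × 1.5 = 60.4275
  [2→4]: (44.38+26.65)/2 × 2 = 71.03
  Sum = 140.505 µg/mL·h
transdermal patch tail: 26.65/0.286 = 93.182; AUC_ev,0→∞ = 140.505 + 93.182 = 233.687 µg/mL·h
F = (AUC_ev/D_ev)/(AUC_iv/D_iv) = (233.687/225)/(297.984/150) = 1.03861/1.98656 = 0.5228

F = 0.523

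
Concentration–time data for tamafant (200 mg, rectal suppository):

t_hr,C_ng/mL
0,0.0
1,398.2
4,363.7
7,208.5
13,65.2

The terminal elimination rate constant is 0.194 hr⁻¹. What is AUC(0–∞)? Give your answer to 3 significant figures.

Trapezoidal AUC_0→13:
  [0→1]: (0.0+398.2)/2 × 1 = 199.1
  [1→4]: (398.2+363.7)/2 × 3 = 1142.85
  [4→7]: (363.7+208.5)/2 × 3 = 858.3
  [7→13]: (208.5+65.2)/2 × 6 = 821.1
  Sum = 3021.35 ng/mL·hr
Extrapolated tail: C_last / k_e = 65.2 / 0.194 = 336.082
AUC_0→∞ = 3021.35 + 336.082 = 3357.432 ng/mL·hr

AUC = 3360 ng/mL·hr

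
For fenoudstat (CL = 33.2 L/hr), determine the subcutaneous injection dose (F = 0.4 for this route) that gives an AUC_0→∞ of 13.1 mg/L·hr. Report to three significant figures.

Dose = CL × AUC_0→∞ / F
     = 33.2 × 13.1 / 0.4 = 1087.3 mg

Dose = 1090 mg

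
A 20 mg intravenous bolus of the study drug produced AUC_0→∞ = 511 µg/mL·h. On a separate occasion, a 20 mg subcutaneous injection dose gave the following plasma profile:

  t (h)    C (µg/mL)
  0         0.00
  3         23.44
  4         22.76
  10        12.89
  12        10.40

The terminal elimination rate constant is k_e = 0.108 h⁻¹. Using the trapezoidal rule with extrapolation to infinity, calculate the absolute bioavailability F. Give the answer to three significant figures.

F = 0.557

Trapezoidal AUC_0→12 (subcutaneous injection):
  [0→3]: (0.00+23.44)/2 × 3 = 35.16
  [3→4]: (23.44+22.76)/2 × 1 = 23.1
  [4→10]: (22.76+12.89)/2 × 6 = 106.95
  [10→12]: (12.89+10.40)/2 × 2 = 23.29
  Sum = 188.5 µg/mL·h
Tail: C_last/k_e = 10.40/0.108 = 96.296
AUC_0→∞ (subcutaneous injection) = 188.5 + 96.296 = 284.796 µg/mL·h
F = (AUC_ev/D_ev)/(AUC_iv/D_iv) = (284.796/20)/(511/20) = 14.2398/25.55 = 0.5573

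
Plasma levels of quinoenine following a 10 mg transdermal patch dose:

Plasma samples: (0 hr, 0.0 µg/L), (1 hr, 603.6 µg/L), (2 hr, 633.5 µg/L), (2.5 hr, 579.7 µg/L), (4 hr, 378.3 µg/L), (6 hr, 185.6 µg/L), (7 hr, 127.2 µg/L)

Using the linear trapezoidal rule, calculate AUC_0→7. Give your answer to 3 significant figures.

AUC = 2660 µg/L·hr

Trapezoidal AUC_0→7:
  [0→1]: (0.0+603.6)/2 × 1 = 301.8
  [1→2]: (603.6+633.5)/2 × 1 = 618.55
  [2→2.5]: (633.5+579.7)/2 × 0.5 = 303.3
  [2.5→4]: (579.7+378.3)/2 × 1.5 = 718.5
  [4→6]: (378.3+185.6)/2 × 2 = 563.9
  [6→7]: (185.6+127.2)/2 × 1 = 156.4
  Sum = 2662.45 µg/L·hr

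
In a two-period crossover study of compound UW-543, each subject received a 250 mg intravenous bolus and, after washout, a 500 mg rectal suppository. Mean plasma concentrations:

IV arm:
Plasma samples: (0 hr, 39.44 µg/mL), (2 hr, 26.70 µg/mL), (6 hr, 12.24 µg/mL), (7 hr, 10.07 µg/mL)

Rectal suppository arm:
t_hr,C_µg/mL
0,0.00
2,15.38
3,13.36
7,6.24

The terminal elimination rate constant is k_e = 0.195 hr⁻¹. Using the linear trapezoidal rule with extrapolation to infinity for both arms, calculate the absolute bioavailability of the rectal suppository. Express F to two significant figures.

Trapezoidal AUC_0→7 (IV):
  [0→2]: (39.44+26.70)/2 × 2 = 66.14
  [2→6]: (26.70+12.24)/2 × 4 = 77.88
  [6→7]: (12.24+10.07)/2 × 1 = 11.155
  Sum = 155.175 µg/mL·hr
IV tail: 10.07/0.195 = 51.641; AUC_iv,0→∞ = 155.175 + 51.641 = 206.816 µg/mL·hr
Trapezoidal AUC_0→7 (rectal suppository):
  [0→2]: (0.00+15.38)/2 × 2 = 15.38
  [2→3]: (15.38+13.36)/2 × 1 = 14.37
  [3→7]: (13.36+6.24)/2 × 4 = 39.2
  Sum = 68.95 µg/mL·hr
rectal suppository tail: 6.24/0.195 = 32.000; AUC_ev,0→∞ = 68.95 + 32.000 = 100.95 µg/mL·hr
F = (AUC_ev/D_ev)/(AUC_iv/D_iv) = (100.95/500)/(206.816/250) = 0.2019/0.827264 = 0.2441

F = 0.24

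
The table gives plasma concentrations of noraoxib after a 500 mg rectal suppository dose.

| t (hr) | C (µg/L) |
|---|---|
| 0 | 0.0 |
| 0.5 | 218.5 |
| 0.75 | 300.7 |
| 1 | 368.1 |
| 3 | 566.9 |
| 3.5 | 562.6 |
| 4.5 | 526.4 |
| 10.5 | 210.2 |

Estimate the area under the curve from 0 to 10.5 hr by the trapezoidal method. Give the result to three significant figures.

Trapezoidal AUC_0→10.5:
  [0→0.5]: (0.0+218.5)/2 × 0.5 = 54.625
  [0.5→0.75]: (218.5+300.7)/2 × 0.25 = 64.9
  [0.75→1]: (300.7+368.1)/2 × 0.25 = 83.6
  [1→3]: (368.1+566.9)/2 × 2 = 935.0
  [3→3.5]: (566.9+562.6)/2 × 0.5 = 282.375
  [3.5→4.5]: (562.6+526.4)/2 × 1 = 544.5
  [4.5→10.5]: (526.4+210.2)/2 × 6 = 2209.8
  Sum = 4174.8 µg/L·hr

AUC = 4170 µg/L·hr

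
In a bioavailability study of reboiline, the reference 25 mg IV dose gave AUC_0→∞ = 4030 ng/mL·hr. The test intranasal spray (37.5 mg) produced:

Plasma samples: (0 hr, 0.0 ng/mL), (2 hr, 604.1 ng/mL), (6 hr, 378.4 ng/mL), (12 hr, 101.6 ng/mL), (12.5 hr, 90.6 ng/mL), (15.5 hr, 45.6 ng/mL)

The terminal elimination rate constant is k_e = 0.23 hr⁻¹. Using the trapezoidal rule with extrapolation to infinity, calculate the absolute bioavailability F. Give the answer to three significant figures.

Trapezoidal AUC_0→15.5 (intranasal spray):
  [0→2]: (0.0+604.1)/2 × 2 = 604.1
  [2→6]: (604.1+378.4)/2 × 4 = 1965.0
  [6→12]: (378.4+101.6)/2 × 6 = 1440.0
  [12→12.5]: (101.6+90.6)/2 × 0.5 = 48.05
  [12.5→15.5]: (90.6+45.6)/2 × 3 = 204.3
  Sum = 4261.45 ng/mL·hr
Tail: C_last/k_e = 45.6/0.23 = 198.261
AUC_0→∞ (intranasal spray) = 4261.45 + 198.261 = 4459.711 ng/mL·hr
F = (AUC_ev/D_ev)/(AUC_iv/D_iv) = (4459.711/37.5)/(4030/25) = 118.926/161.2 = 0.7378

F = 0.738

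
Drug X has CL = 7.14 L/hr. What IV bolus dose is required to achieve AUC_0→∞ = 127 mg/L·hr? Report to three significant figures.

Dose = 907 mg

Dose_iv = CL × AUC_0→∞
     = 7.14 × 127 = 906.78 mg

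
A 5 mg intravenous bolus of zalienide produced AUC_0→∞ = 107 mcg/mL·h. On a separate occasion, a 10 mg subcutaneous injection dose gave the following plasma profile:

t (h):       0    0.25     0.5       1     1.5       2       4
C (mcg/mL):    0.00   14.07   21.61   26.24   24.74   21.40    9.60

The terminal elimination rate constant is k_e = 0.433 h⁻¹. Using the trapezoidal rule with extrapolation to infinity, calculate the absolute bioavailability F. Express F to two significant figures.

Trapezoidal AUC_0→4 (subcutaneous injection):
  [0→0.25]: (0.00+14.07)/2 × 0.25 = 1.75875
  [0.25→0.5]: (14.07+21.61)/2 × 0.25 = 4.46
  [0.5→1]: (21.61+26.24)/2 × 0.5 = 11.9625
  [1→1.5]: (26.24+24.74)/2 × 0.5 = 12.745
  [1.5→2]: (24.74+21.40)/2 × 0.5 = 11.535
  [2→4]: (21.40+9.60)/2 × 2 = 31.0
  Sum = 73.46125 mcg/mL·h
Tail: C_last/k_e = 9.60/0.433 = 22.171
AUC_0→∞ (subcutaneous injection) = 73.46125 + 22.171 = 95.63225 mcg/mL·h
F = (AUC_ev/D_ev)/(AUC_iv/D_iv) = (95.63225/10)/(107/5) = 9.563225/21.4 = 0.4469

F = 0.45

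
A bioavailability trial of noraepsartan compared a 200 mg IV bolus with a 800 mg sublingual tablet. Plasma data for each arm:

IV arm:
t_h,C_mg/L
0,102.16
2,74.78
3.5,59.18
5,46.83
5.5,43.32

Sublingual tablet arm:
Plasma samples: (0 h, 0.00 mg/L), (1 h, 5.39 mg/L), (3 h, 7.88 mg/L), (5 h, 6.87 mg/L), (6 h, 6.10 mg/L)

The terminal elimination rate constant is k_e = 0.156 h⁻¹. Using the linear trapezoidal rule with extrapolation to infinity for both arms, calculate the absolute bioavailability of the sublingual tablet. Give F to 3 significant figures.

Trapezoidal AUC_0→5.5 (IV):
  [0→2]: (102.16+74.78)/2 × 2 = 176.94
  [2→3.5]: (74.78+59.18)/2 × 1.5 = 100.47
  [3.5→5]: (59.18+46.83)/2 × 1.5 = 79.5075
  [5→5.5]: (46.83+43.32)/2 × 0.5 = 22.5375
  Sum = 379.455 mg/L·h
IV tail: 43.32/0.156 = 277.692; AUC_iv,0→∞ = 379.455 + 277.692 = 657.147 mg/L·h
Trapezoidal AUC_0→6 (sublingual tablet):
  [0→1]: (0.00+5.39)/2 × 1 = 2.695
  [1→3]: (5.39+7.88)/2 × 2 = 13.27
  [3→5]: (7.88+6.87)/2 × 2 = 14.75
  [5→6]: (6.87+6.10)/2 × 1 = 6.485
  Sum = 37.2 mg/L·h
sublingual tablet tail: 6.10/0.156 = 39.103; AUC_ev,0→∞ = 37.2 + 39.103 = 76.303 mg/L·h
F = (AUC_ev/D_ev)/(AUC_iv/D_iv) = (76.303/800)/(657.147/200) = 0.09537875/3.285735 = 0.0290

F = 0.0290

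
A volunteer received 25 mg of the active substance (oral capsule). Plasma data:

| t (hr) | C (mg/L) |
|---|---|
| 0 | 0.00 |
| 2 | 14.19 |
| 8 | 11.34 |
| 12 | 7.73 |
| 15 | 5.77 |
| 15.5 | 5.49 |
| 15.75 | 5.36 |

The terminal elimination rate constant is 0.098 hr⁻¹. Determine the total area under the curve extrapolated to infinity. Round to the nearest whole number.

Trapezoidal AUC_0→15.75:
  [0→2]: (0.00+14.19)/2 × 2 = 14.19
  [2→8]: (14.19+11.34)/2 × 6 = 76.59
  [8→12]: (11.34+7.73)/2 × 4 = 38.14
  [12→15]: (7.73+5.77)/2 × 3 = 20.25
  [15→15.5]: (5.77+5.49)/2 × 0.5 = 2.815
  [15.5→15.75]: (5.49+5.36)/2 × 0.25 = 1.35625
  Sum = 153.34125 mg/L·hr
Extrapolated tail: C_last / k_e = 5.36 / 0.098 = 54.694
AUC_0→∞ = 153.34125 + 54.694 = 208.03525 mg/L·hr

AUC = 208 mg/L·hr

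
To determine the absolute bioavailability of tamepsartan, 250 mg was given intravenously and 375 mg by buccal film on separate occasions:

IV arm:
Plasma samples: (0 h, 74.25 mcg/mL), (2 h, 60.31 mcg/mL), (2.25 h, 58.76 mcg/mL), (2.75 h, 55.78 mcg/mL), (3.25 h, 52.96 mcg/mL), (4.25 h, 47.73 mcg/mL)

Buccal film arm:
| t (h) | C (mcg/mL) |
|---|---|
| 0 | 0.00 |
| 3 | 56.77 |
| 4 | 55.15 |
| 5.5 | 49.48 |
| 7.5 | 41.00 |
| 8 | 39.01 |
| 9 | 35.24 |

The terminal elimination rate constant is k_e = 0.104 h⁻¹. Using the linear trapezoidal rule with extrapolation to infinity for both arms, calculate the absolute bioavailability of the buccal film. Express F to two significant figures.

Trapezoidal AUC_0→4.25 (IV):
  [0→2]: (74.25+60.31)/2 × 2 = 134.56
  [2→2.25]: (60.31+58.76)/2 × 0.25 = 14.88375
  [2.25→2.75]: (58.76+55.78)/2 × 0.5 = 28.635
  [2.75→3.25]: (55.78+52.96)/2 × 0.5 = 27.185
  [3.25→4.25]: (52.96+47.73)/2 × 1 = 50.345
  Sum = 255.60875 mcg/mL·h
IV tail: 47.73/0.104 = 458.942; AUC_iv,0→∞ = 255.60875 + 458.942 = 714.55075 mcg/mL·h
Trapezoidal AUC_0→9 (buccal film):
  [0→3]: (0.00+56.77)/2 × 3 = 85.155
  [3→4]: (56.77+55.15)/2 × 1 = 55.96
  [4→5.5]: (55.15+49.48)/2 × 1.5 = 78.4725
  [5.5→7.5]: (49.48+41.00)/2 × 2 = 90.48
  [7.5→8]: (41.00+39.01)/2 × 0.5 = 20.0025
  [8→9]: (39.01+35.24)/2 × 1 = 37.125
  Sum = 367.195 mcg/mL·h
buccal film tail: 35.24/0.104 = 338.846; AUC_ev,0→∞ = 367.195 + 338.846 = 706.041 mcg/mL·h
F = (AUC_ev/D_ev)/(AUC_iv/D_iv) = (706.041/375)/(714.55075/250) = 1.882776/2.858203 = 0.6587

F = 0.66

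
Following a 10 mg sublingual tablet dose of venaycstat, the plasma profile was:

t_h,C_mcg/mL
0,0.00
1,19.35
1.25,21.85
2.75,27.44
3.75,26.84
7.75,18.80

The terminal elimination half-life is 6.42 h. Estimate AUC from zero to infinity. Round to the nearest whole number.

Trapezoidal AUC_0→7.75:
  [0→1]: (0.00+19.35)/2 × 1 = 9.675
  [1→1.25]: (19.35+21.85)/2 × 0.25 = 5.15
  [1.25→2.75]: (21.85+27.44)/2 × 1.5 = 36.9675
  [2.75→3.75]: (27.44+26.84)/2 × 1 = 27.14
  [3.75→7.75]: (26.84+18.80)/2 × 4 = 91.28
  Sum = 170.2125 mcg/mL·h
k_e = ln2 / t½ = 0.693147 / 6.42 = 0.1080 h^-1
Extrapolated tail: C_last / k_e = 18.80 / 0.108 = 174.074
AUC_0→∞ = 170.2125 + 174.074 = 344.2865 mcg/mL·h

AUC = 344 mcg/mL·h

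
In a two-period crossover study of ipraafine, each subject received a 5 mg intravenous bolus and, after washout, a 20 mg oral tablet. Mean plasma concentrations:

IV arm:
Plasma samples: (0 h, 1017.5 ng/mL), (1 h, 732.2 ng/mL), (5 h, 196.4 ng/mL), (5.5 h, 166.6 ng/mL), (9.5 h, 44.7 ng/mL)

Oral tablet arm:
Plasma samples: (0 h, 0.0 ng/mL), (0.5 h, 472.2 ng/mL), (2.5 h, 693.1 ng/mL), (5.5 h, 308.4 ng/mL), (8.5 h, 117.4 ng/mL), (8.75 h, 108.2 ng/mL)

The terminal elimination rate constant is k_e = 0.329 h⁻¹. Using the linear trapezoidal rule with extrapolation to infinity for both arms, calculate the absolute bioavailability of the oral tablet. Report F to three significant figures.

F = 0.280

Trapezoidal AUC_0→9.5 (IV):
  [0→1]: (1017.5+732.2)/2 × 1 = 874.85
  [1→5]: (732.2+196.4)/2 × 4 = 1857.2
  [5→5.5]: (196.4+166.6)/2 × 0.5 = 90.75
  [5.5→9.5]: (166.6+44.7)/2 × 4 = 422.6
  Sum = 3245.4 ng/mL·h
IV tail: 44.7/0.329 = 135.866; AUC_iv,0→∞ = 3245.4 + 135.866 = 3381.266 ng/mL·h
Trapezoidal AUC_0→8.75 (oral tablet):
  [0→0.5]: (0.0+472.2)/2 × 0.5 = 118.05
  [0.5→2.5]: (472.2+693.1)/2 × 2 = 1165.3
  [2.5→5.5]: (693.1+308.4)/2 × 3 = 1502.25
  [5.5→8.5]: (308.4+117.4)/2 × 3 = 638.7
  [8.5→8.75]: (117.4+108.2)/2 × 0.25 = 28.2
  Sum = 3452.5 ng/mL·h
oral tablet tail: 108.2/0.329 = 328.875; AUC_ev,0→∞ = 3452.5 + 328.875 = 3781.375 ng/mL·h
F = (AUC_ev/D_ev)/(AUC_iv/D_iv) = (3781.375/20)/(3381.266/5) = 189.06875/676.2532 = 0.2796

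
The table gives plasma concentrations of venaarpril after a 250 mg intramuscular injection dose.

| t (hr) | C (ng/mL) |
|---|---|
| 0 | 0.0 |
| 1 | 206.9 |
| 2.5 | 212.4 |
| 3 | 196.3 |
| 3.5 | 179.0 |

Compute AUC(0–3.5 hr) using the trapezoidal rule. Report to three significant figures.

Trapezoidal AUC_0→3.5:
  [0→1]: (0.0+206.9)/2 × 1 = 103.45
  [1→2.5]: (206.9+212.4)/2 × 1.5 = 314.475
  [2.5→3]: (212.4+196.3)/2 × 0.5 = 102.175
  [3→3.5]: (196.3+179.0)/2 × 0.5 = 93.825
  Sum = 613.925 ng/mL·hr

AUC = 614 ng/mL·hr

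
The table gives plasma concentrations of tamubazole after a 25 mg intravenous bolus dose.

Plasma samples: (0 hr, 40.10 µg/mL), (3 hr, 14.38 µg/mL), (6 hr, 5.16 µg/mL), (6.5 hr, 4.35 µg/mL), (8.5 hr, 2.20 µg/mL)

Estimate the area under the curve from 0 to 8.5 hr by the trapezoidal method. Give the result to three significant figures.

AUC = 120 µg/mL·hr

Trapezoidal AUC_0→8.5:
  [0→3]: (40.10+14.38)/2 × 3 = 81.72
  [3→6]: (14.38+5.16)/2 × 3 = 29.31
  [6→6.5]: (5.16+4.35)/2 × 0.5 = 2.3775
  [6.5→8.5]: (4.35+2.20)/2 × 2 = 6.55
  Sum = 119.9575 µg/mL·hr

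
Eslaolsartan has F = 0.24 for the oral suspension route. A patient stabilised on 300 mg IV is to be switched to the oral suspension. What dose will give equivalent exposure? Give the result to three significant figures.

For equal systemic exposure: F × D_ev = D_iv
D_ev = D_iv / F = 300 / 0.24 = 1250 mg

D_oral = 1250 mg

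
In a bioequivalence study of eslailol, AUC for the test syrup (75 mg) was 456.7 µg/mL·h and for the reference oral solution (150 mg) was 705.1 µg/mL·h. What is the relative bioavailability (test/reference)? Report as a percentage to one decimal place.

F_rel = 129.5%

F_rel = (AUC_test/D_test) / (AUC_ref/D_ref)
      = (456.7/75) / (705.1/150)
      = 6.08933 / 4.70067 = 1.2954 = 129.54%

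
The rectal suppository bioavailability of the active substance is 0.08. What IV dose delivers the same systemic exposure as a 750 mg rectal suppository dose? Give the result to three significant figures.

D_iv = 60.0 mg

Systemic exposure from an extravascular dose = F × D_ev, so the equivalent IV dose is F × D_ev.
D_iv = F × D_ev = 0.08 × 750 = 60 mg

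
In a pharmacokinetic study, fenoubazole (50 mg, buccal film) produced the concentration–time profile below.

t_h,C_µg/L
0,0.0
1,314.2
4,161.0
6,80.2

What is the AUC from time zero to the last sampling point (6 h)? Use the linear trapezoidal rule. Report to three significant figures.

AUC = 1110 µg/L·h

Trapezoidal AUC_0→6:
  [0→1]: (0.0+314.2)/2 × 1 = 157.1
  [1→4]: (314.2+161.0)/2 × 3 = 712.8
  [4→6]: (161.0+80.2)/2 × 2 = 241.2
  Sum = 1111.1 µg/L·h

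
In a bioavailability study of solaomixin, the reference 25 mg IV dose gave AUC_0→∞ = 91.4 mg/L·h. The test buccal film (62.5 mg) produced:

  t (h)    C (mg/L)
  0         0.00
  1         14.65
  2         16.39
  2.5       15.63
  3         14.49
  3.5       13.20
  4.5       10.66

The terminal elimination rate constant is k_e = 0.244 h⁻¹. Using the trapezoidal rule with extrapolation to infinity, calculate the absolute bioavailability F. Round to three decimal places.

Trapezoidal AUC_0→4.5 (buccal film):
  [0→1]: (0.00+14.65)/2 × 1 = 7.325
  [1→2]: (14.65+16.39)/2 × 1 = 15.52
  [2→2.5]: (16.39+15.63)/2 × 0.5 = 8.005
  [2.5→3]: (15.63+14.49)/2 × 0.5 = 7.53
  [3→3.5]: (14.49+13.20)/2 × 0.5 = 6.9225
  [3.5→4.5]: (13.20+10.66)/2 × 1 = 11.93
  Sum = 57.2325 mg/L·h
Tail: C_last/k_e = 10.66/0.244 = 43.689
AUC_0→∞ (buccal film) = 57.2325 + 43.689 = 100.9215 mg/L·h
F = (AUC_ev/D_ev)/(AUC_iv/D_iv) = (100.9215/62.5)/(91.4/25) = 1.614744/3.656 = 0.4417

F = 0.442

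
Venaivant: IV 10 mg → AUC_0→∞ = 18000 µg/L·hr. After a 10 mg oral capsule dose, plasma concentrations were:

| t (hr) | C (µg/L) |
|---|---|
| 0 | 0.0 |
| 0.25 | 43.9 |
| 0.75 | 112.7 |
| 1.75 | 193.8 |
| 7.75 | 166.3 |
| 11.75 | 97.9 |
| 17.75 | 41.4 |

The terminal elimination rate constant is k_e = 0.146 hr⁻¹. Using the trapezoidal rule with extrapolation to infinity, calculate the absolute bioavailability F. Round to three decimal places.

Trapezoidal AUC_0→17.75 (oral capsule):
  [0→0.25]: (0.0+43.9)/2 × 0.25 = 5.4875
  [0.25→0.75]: (43.9+112.7)/2 × 0.5 = 39.15
  [0.75→1.75]: (112.7+193.8)/2 × 1 = 153.25
  [1.75→7.75]: (193.8+166.3)/2 × 6 = 1080.3
  [7.75→11.75]: (166.3+97.9)/2 × 4 = 528.4
  [11.75→17.75]: (97.9+41.4)/2 × 6 = 417.9
  Sum = 2224.4875 µg/L·hr
Tail: C_last/k_e = 41.4/0.146 = 283.562
AUC_0→∞ (oral capsule) = 2224.4875 + 283.562 = 2508.0495 µg/L·hr
F = (AUC_ev/D_ev)/(AUC_iv/D_iv) = (2508.0495/10)/(18000/10) = 250.80495/1800 = 0.1393

F = 0.139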